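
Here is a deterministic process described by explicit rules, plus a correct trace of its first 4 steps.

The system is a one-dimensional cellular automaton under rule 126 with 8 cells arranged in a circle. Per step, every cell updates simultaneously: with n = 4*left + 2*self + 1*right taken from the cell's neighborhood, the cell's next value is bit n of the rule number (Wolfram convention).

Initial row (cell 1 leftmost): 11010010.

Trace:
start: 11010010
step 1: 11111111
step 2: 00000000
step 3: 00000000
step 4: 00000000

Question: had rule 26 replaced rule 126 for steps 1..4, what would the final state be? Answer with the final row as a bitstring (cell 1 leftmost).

00101101

(re-executing steps 1..4 under rule 26; state before step 1: 11010010)
step 1: 10001100
step 2: 01011011
step 3: 00010010
step 4: 00101101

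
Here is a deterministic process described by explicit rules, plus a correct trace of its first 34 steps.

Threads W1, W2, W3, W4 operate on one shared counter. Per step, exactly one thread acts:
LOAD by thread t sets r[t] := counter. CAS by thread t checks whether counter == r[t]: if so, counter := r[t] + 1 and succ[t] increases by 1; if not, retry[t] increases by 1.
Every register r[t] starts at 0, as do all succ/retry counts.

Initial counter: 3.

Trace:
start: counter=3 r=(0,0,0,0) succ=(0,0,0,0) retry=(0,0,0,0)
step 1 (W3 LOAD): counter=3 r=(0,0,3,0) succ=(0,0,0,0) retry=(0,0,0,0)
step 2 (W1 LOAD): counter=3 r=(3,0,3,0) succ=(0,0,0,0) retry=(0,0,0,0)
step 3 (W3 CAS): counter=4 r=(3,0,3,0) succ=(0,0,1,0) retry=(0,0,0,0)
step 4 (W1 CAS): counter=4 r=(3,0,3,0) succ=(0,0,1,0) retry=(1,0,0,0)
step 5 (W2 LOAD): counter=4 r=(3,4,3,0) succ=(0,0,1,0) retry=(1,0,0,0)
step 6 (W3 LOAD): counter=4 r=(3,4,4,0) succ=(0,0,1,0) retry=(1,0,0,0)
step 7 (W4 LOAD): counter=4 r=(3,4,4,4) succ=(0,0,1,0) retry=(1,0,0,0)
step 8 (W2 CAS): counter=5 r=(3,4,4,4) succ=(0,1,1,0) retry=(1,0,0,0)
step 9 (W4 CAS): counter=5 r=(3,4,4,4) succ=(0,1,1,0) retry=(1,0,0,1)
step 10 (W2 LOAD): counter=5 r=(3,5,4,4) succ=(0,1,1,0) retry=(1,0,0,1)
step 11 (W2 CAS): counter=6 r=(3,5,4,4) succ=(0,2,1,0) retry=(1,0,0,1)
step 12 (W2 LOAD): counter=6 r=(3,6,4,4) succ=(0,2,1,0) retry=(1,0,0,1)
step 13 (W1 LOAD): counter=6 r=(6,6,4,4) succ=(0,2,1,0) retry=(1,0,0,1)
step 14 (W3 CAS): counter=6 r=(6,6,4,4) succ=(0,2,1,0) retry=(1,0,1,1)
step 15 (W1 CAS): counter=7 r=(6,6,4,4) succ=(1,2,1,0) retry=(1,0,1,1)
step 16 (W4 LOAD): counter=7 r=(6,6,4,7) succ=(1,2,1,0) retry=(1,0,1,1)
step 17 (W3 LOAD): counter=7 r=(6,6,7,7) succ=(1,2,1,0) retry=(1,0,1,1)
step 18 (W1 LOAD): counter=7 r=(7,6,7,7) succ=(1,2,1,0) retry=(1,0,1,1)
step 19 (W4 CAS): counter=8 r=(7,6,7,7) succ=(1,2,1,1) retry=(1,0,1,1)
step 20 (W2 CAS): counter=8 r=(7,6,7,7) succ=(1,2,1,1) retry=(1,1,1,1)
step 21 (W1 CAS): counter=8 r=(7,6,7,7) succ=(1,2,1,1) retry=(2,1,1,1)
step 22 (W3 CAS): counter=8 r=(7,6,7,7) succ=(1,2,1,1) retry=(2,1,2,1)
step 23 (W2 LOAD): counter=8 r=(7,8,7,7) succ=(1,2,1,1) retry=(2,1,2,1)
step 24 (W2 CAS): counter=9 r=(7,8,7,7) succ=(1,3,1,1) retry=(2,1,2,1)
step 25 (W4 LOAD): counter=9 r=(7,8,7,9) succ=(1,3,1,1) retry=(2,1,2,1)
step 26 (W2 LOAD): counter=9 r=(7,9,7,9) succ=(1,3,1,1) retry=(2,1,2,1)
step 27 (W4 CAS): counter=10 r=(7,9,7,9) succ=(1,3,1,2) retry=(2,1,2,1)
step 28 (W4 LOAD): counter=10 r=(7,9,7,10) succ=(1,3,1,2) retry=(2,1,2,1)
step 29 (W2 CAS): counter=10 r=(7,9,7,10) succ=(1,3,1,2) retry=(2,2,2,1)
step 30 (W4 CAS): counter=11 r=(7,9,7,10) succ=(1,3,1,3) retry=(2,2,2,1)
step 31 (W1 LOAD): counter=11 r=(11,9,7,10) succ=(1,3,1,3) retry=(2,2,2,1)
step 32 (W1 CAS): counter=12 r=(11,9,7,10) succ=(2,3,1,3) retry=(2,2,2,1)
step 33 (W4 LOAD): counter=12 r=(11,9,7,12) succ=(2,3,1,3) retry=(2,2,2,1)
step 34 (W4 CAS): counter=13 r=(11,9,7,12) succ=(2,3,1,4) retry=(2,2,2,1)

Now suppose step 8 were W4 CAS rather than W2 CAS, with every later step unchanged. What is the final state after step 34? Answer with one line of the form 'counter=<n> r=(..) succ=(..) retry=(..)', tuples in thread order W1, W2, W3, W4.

(re-executing from step 8 with the substitution; state before step 8: counter=4 r=(3,4,4,4) succ=(0,0,1,0) retry=(1,0,0,0))
step 8 (W4 CAS): counter=5 r=(3,4,4,4) succ=(0,0,1,1) retry=(1,0,0,0)
step 9 (W4 CAS): counter=5 r=(3,4,4,4) succ=(0,0,1,1) retry=(1,0,0,1)
step 10 (W2 LOAD): counter=5 r=(3,5,4,4) succ=(0,0,1,1) retry=(1,0,0,1)
step 11 (W2 CAS): counter=6 r=(3,5,4,4) succ=(0,1,1,1) retry=(1,0,0,1)
step 12 (W2 LOAD): counter=6 r=(3,6,4,4) succ=(0,1,1,1) retry=(1,0,0,1)
step 13 (W1 LOAD): counter=6 r=(6,6,4,4) succ=(0,1,1,1) retry=(1,0,0,1)
step 14 (W3 CAS): counter=6 r=(6,6,4,4) succ=(0,1,1,1) retry=(1,0,1,1)
step 15 (W1 CAS): counter=7 r=(6,6,4,4) succ=(1,1,1,1) retry=(1,0,1,1)
step 16 (W4 LOAD): counter=7 r=(6,6,4,7) succ=(1,1,1,1) retry=(1,0,1,1)
step 17 (W3 LOAD): counter=7 r=(6,6,7,7) succ=(1,1,1,1) retry=(1,0,1,1)
step 18 (W1 LOAD): counter=7 r=(7,6,7,7) succ=(1,1,1,1) retry=(1,0,1,1)
step 19 (W4 CAS): counter=8 r=(7,6,7,7) succ=(1,1,1,2) retry=(1,0,1,1)
step 20 (W2 CAS): counter=8 r=(7,6,7,7) succ=(1,1,1,2) retry=(1,1,1,1)
step 21 (W1 CAS): counter=8 r=(7,6,7,7) succ=(1,1,1,2) retry=(2,1,1,1)
step 22 (W3 CAS): counter=8 r=(7,6,7,7) succ=(1,1,1,2) retry=(2,1,2,1)
step 23 (W2 LOAD): counter=8 r=(7,8,7,7) succ=(1,1,1,2) retry=(2,1,2,1)
step 24 (W2 CAS): counter=9 r=(7,8,7,7) succ=(1,2,1,2) retry=(2,1,2,1)
step 25 (W4 LOAD): counter=9 r=(7,8,7,9) succ=(1,2,1,2) retry=(2,1,2,1)
step 26 (W2 LOAD): counter=9 r=(7,9,7,9) succ=(1,2,1,2) retry=(2,1,2,1)
step 27 (W4 CAS): counter=10 r=(7,9,7,9) succ=(1,2,1,3) retry=(2,1,2,1)
step 28 (W4 LOAD): counter=10 r=(7,9,7,10) succ=(1,2,1,3) retry=(2,1,2,1)
step 29 (W2 CAS): counter=10 r=(7,9,7,10) succ=(1,2,1,3) retry=(2,2,2,1)
step 30 (W4 CAS): counter=11 r=(7,9,7,10) succ=(1,2,1,4) retry=(2,2,2,1)
step 31 (W1 LOAD): counter=11 r=(11,9,7,10) succ=(1,2,1,4) retry=(2,2,2,1)
step 32 (W1 CAS): counter=12 r=(11,9,7,10) succ=(2,2,1,4) retry=(2,2,2,1)
step 33 (W4 LOAD): counter=12 r=(11,9,7,12) succ=(2,2,1,4) retry=(2,2,2,1)
step 34 (W4 CAS): counter=13 r=(11,9,7,12) succ=(2,2,1,5) retry=(2,2,2,1)

counter=13 r=(11,9,7,12) succ=(2,2,1,5) retry=(2,2,2,1)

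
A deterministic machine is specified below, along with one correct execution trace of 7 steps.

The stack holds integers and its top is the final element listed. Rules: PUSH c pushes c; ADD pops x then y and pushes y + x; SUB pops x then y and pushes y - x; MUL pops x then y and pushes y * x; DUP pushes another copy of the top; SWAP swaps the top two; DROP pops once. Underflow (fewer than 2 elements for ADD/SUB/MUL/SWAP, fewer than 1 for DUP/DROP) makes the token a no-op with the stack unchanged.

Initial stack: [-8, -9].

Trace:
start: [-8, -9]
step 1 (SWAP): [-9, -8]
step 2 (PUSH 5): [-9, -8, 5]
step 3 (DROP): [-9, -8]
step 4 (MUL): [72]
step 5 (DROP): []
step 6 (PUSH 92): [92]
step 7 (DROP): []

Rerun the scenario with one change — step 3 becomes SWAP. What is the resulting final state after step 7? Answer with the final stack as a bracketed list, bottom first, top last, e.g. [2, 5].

[-9]

(re-executing from step 3 with the substitution; state before step 3: [-9, -8, 5])
step 3 (SWAP): [-9, 5, -8]
step 4 (MUL): [-9, -40]
step 5 (DROP): [-9]
step 6 (PUSH 92): [-9, 92]
step 7 (DROP): [-9]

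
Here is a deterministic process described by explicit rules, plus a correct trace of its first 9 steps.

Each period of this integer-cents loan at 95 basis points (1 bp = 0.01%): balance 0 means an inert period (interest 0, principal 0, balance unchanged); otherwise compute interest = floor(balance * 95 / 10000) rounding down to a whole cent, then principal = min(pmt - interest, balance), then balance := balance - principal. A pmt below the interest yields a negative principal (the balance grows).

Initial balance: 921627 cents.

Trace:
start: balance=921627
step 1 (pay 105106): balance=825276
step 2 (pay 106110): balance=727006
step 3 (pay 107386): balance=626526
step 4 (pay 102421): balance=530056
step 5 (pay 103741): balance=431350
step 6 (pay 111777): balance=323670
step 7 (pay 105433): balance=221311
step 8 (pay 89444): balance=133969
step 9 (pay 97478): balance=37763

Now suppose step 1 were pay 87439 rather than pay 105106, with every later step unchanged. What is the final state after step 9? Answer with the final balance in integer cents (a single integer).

(re-executing from step 1 with the substitution; state before step 1: balance=921627)
step 1 (pay 87439): balance=842943
step 2 (pay 106110): balance=744840
step 3 (pay 107386): balance=644529
step 4 (pay 102421): balance=548231
step 5 (pay 103741): balance=449698
step 6 (pay 111777): balance=342193
step 7 (pay 105433): balance=240010
step 8 (pay 89444): balance=152846
step 9 (pay 97478): balance=56820

56820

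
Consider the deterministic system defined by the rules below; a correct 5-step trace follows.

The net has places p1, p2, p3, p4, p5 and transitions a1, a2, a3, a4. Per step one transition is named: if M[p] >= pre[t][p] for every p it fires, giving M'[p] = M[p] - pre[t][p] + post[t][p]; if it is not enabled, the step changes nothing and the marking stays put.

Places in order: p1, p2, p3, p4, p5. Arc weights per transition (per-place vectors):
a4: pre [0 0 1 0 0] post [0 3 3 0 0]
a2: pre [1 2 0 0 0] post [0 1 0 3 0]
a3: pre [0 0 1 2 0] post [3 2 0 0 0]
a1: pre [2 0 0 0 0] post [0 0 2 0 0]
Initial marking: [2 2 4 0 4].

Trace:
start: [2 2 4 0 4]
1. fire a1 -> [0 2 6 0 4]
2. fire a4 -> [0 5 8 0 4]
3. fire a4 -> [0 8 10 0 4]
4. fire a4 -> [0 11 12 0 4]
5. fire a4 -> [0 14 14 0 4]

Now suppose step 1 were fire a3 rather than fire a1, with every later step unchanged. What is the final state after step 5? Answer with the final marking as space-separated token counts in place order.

2 14 12 0 4

(re-executing from step 1 with the substitution; state before step 1: [2 2 4 0 4])
1. fire a3 -> [2 2 4 0 4]
2. fire a4 -> [2 5 6 0 4]
3. fire a4 -> [2 8 8 0 4]
4. fire a4 -> [2 11 10 0 4]
5. fire a4 -> [2 14 12 0 4]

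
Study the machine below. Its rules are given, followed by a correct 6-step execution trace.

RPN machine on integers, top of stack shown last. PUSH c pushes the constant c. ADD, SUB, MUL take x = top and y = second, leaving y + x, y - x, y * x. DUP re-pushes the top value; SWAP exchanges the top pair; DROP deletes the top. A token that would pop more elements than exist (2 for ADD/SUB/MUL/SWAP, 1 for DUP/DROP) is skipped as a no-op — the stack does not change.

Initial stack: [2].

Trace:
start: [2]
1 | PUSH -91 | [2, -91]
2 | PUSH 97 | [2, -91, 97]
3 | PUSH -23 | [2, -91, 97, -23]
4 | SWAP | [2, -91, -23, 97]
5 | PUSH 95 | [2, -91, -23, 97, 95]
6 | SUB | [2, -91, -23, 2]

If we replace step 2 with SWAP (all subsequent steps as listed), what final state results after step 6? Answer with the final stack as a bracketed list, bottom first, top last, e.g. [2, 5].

[-91, -23, -93]

(re-executing from step 2 with the substitution; state before step 2: [2, -91])
2 | SWAP | [-91, 2]
3 | PUSH -23 | [-91, 2, -23]
4 | SWAP | [-91, -23, 2]
5 | PUSH 95 | [-91, -23, 2, 95]
6 | SUB | [-91, -23, -93]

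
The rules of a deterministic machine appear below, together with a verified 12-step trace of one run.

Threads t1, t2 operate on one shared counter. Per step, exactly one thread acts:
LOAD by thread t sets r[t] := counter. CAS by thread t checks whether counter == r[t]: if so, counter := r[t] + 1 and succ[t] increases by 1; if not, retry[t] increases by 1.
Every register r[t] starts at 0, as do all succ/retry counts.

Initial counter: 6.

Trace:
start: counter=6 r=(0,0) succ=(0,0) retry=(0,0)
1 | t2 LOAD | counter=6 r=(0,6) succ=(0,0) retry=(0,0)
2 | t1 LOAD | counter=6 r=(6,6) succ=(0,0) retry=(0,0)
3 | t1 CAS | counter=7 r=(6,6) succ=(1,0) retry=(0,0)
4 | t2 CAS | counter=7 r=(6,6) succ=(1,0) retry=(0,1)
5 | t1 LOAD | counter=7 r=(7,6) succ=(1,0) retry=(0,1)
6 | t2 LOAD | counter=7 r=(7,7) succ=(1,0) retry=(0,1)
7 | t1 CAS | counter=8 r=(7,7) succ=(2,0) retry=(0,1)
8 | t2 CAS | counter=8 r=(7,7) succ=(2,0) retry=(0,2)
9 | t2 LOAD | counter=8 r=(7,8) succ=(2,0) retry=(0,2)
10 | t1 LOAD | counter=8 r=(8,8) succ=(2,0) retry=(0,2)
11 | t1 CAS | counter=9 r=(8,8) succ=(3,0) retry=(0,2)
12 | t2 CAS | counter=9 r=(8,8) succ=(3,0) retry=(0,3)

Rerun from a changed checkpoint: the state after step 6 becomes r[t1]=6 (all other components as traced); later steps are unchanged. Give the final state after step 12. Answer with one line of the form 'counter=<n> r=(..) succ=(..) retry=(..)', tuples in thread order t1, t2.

state after step 6 := counter=7 r=(6,7) succ=(1,0) retry=(0,1)
7 | t1 CAS | counter=7 r=(6,7) succ=(1,0) retry=(1,1)
8 | t2 CAS | counter=8 r=(6,7) succ=(1,1) retry=(1,1)
9 | t2 LOAD | counter=8 r=(6,8) succ=(1,1) retry=(1,1)
10 | t1 LOAD | counter=8 r=(8,8) succ=(1,1) retry=(1,1)
11 | t1 CAS | counter=9 r=(8,8) succ=(2,1) retry=(1,1)
12 | t2 CAS | counter=9 r=(8,8) succ=(2,1) retry=(1,2)

counter=9 r=(8,8) succ=(2,1) retry=(1,2)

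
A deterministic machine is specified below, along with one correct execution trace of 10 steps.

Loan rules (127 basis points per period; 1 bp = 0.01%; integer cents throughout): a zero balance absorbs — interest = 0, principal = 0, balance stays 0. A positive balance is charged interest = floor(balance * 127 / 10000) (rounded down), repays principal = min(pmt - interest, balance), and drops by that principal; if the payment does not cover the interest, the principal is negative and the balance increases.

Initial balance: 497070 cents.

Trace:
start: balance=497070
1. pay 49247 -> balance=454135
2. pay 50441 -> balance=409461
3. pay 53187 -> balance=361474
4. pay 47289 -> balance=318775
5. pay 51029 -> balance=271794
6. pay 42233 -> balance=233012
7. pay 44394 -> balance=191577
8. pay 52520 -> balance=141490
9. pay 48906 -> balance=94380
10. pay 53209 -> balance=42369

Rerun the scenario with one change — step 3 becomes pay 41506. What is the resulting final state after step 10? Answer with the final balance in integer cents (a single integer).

55129

(re-executing from step 3 with the substitution; state before step 3: balance=409461)
3. pay 41506 -> balance=373155
4. pay 47289 -> balance=330605
5. pay 51029 -> balance=283774
6. pay 42233 -> balance=245144
7. pay 44394 -> balance=203863
8. pay 52520 -> balance=153932
9. pay 48906 -> balance=106980
10. pay 53209 -> balance=55129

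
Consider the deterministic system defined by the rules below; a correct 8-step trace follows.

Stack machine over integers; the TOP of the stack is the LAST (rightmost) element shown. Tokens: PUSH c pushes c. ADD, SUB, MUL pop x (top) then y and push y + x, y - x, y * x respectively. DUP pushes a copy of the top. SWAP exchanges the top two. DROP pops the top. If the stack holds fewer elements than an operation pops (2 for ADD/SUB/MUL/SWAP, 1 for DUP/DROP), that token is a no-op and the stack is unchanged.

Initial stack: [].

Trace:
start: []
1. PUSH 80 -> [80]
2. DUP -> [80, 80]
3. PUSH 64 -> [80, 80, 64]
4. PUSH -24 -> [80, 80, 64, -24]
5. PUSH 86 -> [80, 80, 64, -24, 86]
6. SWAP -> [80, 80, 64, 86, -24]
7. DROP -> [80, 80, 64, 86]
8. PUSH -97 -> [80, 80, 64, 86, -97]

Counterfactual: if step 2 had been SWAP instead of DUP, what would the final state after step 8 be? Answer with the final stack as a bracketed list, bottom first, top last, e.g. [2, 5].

(re-executing from step 2 with the substitution; state before step 2: [80])
2. SWAP -> [80]
3. PUSH 64 -> [80, 64]
4. PUSH -24 -> [80, 64, -24]
5. PUSH 86 -> [80, 64, -24, 86]
6. SWAP -> [80, 64, 86, -24]
7. DROP -> [80, 64, 86]
8. PUSH -97 -> [80, 64, 86, -97]

[80, 64, 86, -97]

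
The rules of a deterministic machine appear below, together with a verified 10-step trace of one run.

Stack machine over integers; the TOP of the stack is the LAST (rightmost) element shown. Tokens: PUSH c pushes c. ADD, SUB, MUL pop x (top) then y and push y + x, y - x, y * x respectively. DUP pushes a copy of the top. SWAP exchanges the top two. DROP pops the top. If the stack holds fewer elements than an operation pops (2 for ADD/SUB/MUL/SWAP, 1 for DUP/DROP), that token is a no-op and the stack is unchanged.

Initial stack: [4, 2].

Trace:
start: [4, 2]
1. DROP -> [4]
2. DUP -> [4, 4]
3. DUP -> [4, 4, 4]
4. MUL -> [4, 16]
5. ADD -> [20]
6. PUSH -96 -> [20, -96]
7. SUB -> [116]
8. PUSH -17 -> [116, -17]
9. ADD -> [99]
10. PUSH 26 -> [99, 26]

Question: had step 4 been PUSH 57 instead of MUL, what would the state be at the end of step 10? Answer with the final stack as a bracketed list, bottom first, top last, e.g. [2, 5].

(re-executing from step 4 with the substitution; state before step 4: [4, 4, 4])
4. PUSH 57 -> [4, 4, 4, 57]
5. ADD -> [4, 4, 61]
6. PUSH -96 -> [4, 4, 61, -96]
7. SUB -> [4, 4, 157]
8. PUSH -17 -> [4, 4, 157, -17]
9. ADD -> [4, 4, 140]
10. PUSH 26 -> [4, 4, 140, 26]

[4, 4, 140, 26]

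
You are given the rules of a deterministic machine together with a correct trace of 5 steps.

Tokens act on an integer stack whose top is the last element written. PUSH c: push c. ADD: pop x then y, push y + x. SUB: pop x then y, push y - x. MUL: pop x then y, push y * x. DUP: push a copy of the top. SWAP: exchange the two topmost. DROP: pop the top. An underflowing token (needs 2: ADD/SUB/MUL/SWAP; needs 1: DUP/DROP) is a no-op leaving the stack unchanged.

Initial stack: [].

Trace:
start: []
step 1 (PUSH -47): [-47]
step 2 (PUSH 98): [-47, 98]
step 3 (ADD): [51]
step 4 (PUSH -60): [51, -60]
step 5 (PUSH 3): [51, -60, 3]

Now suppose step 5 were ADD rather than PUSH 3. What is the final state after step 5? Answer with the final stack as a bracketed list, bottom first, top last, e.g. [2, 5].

(re-executing from step 5 with the substitution; state before step 5: [51, -60])
step 5 (ADD): [-9]

[-9]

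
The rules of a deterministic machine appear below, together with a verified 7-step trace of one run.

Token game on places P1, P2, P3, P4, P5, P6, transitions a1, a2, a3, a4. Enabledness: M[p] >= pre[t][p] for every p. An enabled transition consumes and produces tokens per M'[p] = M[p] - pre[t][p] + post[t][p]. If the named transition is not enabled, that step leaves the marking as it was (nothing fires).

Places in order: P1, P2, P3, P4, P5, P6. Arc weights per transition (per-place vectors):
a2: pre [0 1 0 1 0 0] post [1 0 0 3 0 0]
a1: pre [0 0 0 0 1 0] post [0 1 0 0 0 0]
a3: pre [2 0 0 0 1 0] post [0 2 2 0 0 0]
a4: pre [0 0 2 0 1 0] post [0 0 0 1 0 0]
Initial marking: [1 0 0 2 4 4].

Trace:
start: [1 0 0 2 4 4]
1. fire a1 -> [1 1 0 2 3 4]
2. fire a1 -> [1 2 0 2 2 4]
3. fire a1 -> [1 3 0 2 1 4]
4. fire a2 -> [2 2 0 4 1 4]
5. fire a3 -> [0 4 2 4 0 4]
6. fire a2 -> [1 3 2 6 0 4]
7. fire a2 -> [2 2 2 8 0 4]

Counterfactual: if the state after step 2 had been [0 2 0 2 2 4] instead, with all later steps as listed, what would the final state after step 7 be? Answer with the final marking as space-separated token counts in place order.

3 0 0 8 1 4

state after step 2 := [0 2 0 2 2 4]
3. fire a1 -> [0 3 0 2 1 4]
4. fire a2 -> [1 2 0 4 1 4]
5. fire a3 -> [1 2 0 4 1 4]
6. fire a2 -> [2 1 0 6 1 4]
7. fire a2 -> [3 0 0 8 1 4]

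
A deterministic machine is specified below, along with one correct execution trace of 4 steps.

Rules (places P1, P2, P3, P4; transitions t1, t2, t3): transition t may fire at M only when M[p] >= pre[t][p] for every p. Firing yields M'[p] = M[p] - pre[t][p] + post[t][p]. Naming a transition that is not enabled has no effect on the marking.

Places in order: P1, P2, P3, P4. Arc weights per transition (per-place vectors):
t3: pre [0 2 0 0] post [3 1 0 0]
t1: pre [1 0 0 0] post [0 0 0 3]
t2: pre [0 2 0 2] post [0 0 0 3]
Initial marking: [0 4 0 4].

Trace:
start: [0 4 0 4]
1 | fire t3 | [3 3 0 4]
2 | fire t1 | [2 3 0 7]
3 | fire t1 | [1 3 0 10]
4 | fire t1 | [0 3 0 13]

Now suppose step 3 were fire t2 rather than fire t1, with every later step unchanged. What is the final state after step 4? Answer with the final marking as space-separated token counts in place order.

(re-executing from step 3 with the substitution; state before step 3: [2 3 0 7])
3 | fire t2 | [2 1 0 8]
4 | fire t1 | [1 1 0 11]

1 1 0 11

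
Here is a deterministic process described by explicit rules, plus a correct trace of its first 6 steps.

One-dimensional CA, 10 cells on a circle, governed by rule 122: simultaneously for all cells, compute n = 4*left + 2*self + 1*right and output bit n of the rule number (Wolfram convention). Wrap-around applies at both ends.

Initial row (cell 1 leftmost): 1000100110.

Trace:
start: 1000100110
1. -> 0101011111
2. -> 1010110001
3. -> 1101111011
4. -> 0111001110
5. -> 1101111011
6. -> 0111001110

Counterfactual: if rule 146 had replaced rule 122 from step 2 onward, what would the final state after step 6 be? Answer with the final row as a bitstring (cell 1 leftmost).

(re-executing steps 2..6 under rule 146; state before step 2: 0101011111)
2. -> 0000001110
3. -> 0000010101
4. -> 1000100000
5. -> 0101010001
6. -> 0000001010

0000001010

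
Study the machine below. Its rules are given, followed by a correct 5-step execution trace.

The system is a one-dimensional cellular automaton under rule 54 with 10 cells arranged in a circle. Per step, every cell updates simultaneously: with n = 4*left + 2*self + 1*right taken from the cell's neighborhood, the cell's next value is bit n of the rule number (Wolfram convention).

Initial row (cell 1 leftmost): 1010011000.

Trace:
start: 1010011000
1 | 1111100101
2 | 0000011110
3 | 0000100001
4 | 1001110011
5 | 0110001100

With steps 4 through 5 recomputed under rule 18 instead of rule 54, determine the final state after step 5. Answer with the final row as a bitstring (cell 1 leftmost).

0110001100

(re-executing steps 4..5 under rule 18; state before step 4: 0000100001)
4 | 1001010010
5 | 0110001100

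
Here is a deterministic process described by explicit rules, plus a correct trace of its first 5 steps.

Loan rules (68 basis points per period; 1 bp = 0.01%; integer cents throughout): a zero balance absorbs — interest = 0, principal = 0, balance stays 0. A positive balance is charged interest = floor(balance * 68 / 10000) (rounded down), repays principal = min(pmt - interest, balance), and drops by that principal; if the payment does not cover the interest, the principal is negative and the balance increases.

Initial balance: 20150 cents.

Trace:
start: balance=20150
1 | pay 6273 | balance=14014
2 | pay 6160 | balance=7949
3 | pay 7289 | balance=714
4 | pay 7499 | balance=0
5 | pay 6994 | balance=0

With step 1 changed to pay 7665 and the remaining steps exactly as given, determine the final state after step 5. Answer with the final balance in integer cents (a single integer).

0

(re-executing from step 1 with the substitution; state before step 1: balance=20150)
1 | pay 7665 | balance=12622
2 | pay 6160 | balance=6547
3 | pay 7289 | balance=0
4 | pay 7499 | balance=0
5 | pay 6994 | balance=0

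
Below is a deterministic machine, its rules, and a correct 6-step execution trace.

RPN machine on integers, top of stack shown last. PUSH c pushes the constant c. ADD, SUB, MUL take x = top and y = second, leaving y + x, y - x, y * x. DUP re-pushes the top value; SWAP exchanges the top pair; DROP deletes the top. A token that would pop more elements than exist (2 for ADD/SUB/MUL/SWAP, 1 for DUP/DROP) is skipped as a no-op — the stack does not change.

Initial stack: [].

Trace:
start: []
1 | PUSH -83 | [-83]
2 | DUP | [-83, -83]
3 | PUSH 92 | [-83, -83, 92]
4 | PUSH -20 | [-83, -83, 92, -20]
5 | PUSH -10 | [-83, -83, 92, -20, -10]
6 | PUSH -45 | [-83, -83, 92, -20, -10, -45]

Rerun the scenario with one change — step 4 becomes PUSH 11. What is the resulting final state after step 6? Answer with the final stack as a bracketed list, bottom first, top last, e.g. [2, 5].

(re-executing from step 4 with the substitution; state before step 4: [-83, -83, 92])
4 | PUSH 11 | [-83, -83, 92, 11]
5 | PUSH -10 | [-83, -83, 92, 11, -10]
6 | PUSH -45 | [-83, -83, 92, 11, -10, -45]

[-83, -83, 92, 11, -10, -45]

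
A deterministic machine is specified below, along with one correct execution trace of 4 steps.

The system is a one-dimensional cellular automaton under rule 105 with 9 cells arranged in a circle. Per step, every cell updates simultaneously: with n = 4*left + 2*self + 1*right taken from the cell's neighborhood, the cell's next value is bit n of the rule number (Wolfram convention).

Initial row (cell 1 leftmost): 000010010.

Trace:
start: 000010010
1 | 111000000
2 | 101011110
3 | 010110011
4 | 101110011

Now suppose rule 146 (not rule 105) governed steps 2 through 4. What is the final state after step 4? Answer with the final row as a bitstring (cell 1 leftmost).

000101101

(re-executing steps 2..4 under rule 146; state before step 2: 111000000)
2 | 010100001
3 | 000010010
4 | 000101101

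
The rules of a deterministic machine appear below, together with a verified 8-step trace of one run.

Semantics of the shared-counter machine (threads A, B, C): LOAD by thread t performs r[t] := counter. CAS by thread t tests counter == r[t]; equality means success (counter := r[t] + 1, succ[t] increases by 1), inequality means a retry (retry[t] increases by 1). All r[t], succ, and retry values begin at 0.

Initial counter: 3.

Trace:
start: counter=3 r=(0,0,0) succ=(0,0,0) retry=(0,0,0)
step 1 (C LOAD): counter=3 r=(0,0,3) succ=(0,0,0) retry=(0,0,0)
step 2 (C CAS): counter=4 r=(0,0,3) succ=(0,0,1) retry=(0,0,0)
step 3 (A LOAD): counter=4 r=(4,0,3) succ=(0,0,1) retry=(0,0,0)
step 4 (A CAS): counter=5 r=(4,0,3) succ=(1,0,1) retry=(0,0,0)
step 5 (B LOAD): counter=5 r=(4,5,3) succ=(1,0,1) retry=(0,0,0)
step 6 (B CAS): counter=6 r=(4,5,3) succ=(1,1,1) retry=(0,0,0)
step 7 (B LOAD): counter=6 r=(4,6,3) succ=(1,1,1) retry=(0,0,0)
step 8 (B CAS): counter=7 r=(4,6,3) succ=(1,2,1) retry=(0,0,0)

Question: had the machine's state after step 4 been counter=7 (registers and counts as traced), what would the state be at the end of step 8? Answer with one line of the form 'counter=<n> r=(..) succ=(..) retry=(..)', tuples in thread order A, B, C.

counter=9 r=(4,8,3) succ=(1,2,1) retry=(0,0,0)

state after step 4 := counter=7 r=(4,0,3) succ=(1,0,1) retry=(0,0,0)
step 5 (B LOAD): counter=7 r=(4,7,3) succ=(1,0,1) retry=(0,0,0)
step 6 (B CAS): counter=8 r=(4,7,3) succ=(1,1,1) retry=(0,0,0)
step 7 (B LOAD): counter=8 r=(4,8,3) succ=(1,1,1) retry=(0,0,0)
step 8 (B CAS): counter=9 r=(4,8,3) succ=(1,2,1) retry=(0,0,0)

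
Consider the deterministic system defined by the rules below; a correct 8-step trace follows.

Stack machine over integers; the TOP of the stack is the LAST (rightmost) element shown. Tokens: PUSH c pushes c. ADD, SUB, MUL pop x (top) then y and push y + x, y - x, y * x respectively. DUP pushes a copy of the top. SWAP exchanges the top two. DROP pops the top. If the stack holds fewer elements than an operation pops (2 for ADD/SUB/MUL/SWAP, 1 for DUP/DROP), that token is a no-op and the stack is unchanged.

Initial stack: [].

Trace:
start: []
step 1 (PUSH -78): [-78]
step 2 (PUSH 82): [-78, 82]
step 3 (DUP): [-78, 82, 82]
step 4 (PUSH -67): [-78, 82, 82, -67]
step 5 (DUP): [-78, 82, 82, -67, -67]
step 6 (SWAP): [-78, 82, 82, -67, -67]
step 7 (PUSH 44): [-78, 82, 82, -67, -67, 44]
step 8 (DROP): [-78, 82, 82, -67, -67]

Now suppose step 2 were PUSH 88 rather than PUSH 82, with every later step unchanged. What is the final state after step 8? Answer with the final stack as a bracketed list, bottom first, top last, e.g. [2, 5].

(re-executing from step 2 with the substitution; state before step 2: [-78])
step 2 (PUSH 88): [-78, 88]
step 3 (DUP): [-78, 88, 88]
step 4 (PUSH -67): [-78, 88, 88, -67]
step 5 (DUP): [-78, 88, 88, -67, -67]
step 6 (SWAP): [-78, 88, 88, -67, -67]
step 7 (PUSH 44): [-78, 88, 88, -67, -67, 44]
step 8 (DROP): [-78, 88, 88, -67, -67]

[-78, 88, 88, -67, -67]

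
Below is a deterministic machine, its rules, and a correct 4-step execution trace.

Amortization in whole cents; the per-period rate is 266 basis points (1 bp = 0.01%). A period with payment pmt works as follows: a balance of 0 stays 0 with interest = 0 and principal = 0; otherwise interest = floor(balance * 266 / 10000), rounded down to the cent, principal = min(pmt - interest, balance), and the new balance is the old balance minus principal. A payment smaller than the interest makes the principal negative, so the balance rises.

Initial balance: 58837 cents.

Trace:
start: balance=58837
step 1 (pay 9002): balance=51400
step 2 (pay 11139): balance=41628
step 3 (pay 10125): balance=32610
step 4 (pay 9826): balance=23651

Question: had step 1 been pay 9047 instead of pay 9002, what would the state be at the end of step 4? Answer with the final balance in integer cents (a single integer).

23603

(re-executing from step 1 with the substitution; state before step 1: balance=58837)
step 1 (pay 9047): balance=51355
step 2 (pay 11139): balance=41582
step 3 (pay 10125): balance=32563
step 4 (pay 9826): balance=23603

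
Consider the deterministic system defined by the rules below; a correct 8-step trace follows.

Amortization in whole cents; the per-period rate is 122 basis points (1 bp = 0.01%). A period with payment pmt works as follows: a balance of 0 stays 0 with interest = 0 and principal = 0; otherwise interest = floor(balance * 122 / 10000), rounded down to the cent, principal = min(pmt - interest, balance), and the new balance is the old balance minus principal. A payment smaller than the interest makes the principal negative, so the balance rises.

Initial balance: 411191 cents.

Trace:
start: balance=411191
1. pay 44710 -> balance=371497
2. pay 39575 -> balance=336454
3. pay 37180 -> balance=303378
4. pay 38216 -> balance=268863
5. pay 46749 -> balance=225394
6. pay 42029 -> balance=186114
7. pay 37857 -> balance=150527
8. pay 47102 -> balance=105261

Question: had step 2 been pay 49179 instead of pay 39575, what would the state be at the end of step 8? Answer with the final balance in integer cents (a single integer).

94932

(re-executing from step 2 with the substitution; state before step 2: balance=371497)
2. pay 49179 -> balance=326850
3. pay 37180 -> balance=293657
4. pay 38216 -> balance=259023
5. pay 46749 -> balance=215434
6. pay 42029 -> balance=176033
7. pay 37857 -> balance=140323
8. pay 47102 -> balance=94932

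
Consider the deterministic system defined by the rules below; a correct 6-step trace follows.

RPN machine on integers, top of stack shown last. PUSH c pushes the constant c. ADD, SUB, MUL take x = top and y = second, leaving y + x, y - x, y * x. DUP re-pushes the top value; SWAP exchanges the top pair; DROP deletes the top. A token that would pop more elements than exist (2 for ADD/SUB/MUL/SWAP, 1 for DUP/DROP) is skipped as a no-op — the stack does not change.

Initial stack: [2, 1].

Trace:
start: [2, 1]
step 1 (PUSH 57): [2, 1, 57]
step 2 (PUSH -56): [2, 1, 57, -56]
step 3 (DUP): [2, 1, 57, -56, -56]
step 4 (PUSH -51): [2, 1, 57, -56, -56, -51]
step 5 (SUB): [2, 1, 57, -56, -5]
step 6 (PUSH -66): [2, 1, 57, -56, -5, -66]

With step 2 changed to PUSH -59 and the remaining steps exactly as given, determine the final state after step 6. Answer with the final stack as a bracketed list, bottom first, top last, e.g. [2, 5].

[2, 1, 57, -59, -8, -66]

(re-executing from step 2 with the substitution; state before step 2: [2, 1, 57])
step 2 (PUSH -59): [2, 1, 57, -59]
step 3 (DUP): [2, 1, 57, -59, -59]
step 4 (PUSH -51): [2, 1, 57, -59, -59, -51]
step 5 (SUB): [2, 1, 57, -59, -8]
step 6 (PUSH -66): [2, 1, 57, -59, -8, -66]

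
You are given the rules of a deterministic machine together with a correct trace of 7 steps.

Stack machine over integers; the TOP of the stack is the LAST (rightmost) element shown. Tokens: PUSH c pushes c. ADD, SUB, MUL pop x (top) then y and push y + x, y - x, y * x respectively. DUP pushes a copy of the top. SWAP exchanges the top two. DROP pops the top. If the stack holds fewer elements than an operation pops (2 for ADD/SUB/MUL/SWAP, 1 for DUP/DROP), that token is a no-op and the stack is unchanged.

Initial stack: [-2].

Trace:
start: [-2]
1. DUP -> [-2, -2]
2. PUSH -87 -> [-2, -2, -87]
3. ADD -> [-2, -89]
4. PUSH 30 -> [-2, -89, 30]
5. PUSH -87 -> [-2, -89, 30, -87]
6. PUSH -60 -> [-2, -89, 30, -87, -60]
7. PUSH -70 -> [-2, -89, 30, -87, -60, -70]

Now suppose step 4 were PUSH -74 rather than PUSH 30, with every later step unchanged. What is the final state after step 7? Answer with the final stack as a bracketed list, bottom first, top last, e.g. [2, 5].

[-2, -89, -74, -87, -60, -70]

(re-executing from step 4 with the substitution; state before step 4: [-2, -89])
4. PUSH -74 -> [-2, -89, -74]
5. PUSH -87 -> [-2, -89, -74, -87]
6. PUSH -60 -> [-2, -89, -74, -87, -60]
7. PUSH -70 -> [-2, -89, -74, -87, -60, -70]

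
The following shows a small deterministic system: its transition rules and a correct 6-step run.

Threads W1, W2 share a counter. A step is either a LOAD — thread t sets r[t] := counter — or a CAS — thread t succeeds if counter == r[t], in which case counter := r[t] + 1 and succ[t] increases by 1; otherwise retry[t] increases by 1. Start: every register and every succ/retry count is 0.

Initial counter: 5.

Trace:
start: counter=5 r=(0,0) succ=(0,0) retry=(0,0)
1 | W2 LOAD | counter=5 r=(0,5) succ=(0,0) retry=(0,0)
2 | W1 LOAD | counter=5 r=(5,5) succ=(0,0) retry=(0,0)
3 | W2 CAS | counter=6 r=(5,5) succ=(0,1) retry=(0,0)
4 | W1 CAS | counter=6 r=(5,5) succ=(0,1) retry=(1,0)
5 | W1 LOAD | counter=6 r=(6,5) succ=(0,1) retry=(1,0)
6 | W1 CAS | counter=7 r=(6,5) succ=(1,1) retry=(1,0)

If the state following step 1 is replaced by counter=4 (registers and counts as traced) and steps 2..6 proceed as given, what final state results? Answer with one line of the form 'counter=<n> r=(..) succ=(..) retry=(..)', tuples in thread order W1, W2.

counter=6 r=(5,5) succ=(2,0) retry=(0,1)

state after step 1 := counter=4 r=(0,5) succ=(0,0) retry=(0,0)
2 | W1 LOAD | counter=4 r=(4,5) succ=(0,0) retry=(0,0)
3 | W2 CAS | counter=4 r=(4,5) succ=(0,0) retry=(0,1)
4 | W1 CAS | counter=5 r=(4,5) succ=(1,0) retry=(0,1)
5 | W1 LOAD | counter=5 r=(5,5) succ=(1,0) retry=(0,1)
6 | W1 CAS | counter=6 r=(5,5) succ=(2,0) retry=(0,1)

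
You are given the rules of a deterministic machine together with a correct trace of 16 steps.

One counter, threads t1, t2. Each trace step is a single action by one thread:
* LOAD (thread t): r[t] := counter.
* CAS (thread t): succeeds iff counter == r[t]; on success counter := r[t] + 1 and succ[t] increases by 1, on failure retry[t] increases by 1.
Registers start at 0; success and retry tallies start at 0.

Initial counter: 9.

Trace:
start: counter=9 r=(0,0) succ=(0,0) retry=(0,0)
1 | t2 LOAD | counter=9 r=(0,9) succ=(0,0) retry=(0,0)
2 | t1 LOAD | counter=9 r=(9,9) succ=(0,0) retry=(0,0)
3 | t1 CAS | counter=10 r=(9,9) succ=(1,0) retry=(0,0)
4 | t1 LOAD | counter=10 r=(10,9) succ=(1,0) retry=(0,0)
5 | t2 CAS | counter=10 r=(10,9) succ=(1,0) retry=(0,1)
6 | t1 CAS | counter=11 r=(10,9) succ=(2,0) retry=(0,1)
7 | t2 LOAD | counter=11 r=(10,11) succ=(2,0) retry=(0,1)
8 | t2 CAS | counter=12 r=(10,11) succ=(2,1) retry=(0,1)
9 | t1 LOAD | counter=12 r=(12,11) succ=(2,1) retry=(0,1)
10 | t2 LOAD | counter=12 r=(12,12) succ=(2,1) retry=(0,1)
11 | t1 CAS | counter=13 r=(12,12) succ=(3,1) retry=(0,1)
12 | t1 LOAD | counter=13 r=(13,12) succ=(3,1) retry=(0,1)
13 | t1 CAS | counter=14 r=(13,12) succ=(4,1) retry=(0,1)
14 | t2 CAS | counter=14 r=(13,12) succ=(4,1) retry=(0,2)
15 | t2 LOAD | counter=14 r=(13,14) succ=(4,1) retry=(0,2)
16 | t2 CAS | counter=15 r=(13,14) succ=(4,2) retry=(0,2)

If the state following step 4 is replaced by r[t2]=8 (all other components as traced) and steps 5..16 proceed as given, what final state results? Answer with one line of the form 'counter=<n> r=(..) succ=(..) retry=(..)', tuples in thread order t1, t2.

state after step 4 := counter=10 r=(10,8) succ=(1,0) retry=(0,0)
5 | t2 CAS | counter=10 r=(10,8) succ=(1,0) retry=(0,1)
6 | t1 CAS | counter=11 r=(10,8) succ=(2,0) retry=(0,1)
7 | t2 LOAD | counter=11 r=(10,11) succ=(2,0) retry=(0,1)
8 | t2 CAS | counter=12 r=(10,11) succ=(2,1) retry=(0,1)
9 | t1 LOAD | counter=12 r=(12,11) succ=(2,1) retry=(0,1)
10 | t2 LOAD | counter=12 r=(12,12) succ=(2,1) retry=(0,1)
11 | t1 CAS | counter=13 r=(12,12) succ=(3,1) retry=(0,1)
12 | t1 LOAD | counter=13 r=(13,12) succ=(3,1) retry=(0,1)
13 | t1 CAS | counter=14 r=(13,12) succ=(4,1) retry=(0,1)
14 | t2 CAS | counter=14 r=(13,12) succ=(4,1) retry=(0,2)
15 | t2 LOAD | counter=14 r=(13,14) succ=(4,1) retry=(0,2)
16 | t2 CAS | counter=15 r=(13,14) succ=(4,2) retry=(0,2)

counter=15 r=(13,14) succ=(4,2) retry=(0,2)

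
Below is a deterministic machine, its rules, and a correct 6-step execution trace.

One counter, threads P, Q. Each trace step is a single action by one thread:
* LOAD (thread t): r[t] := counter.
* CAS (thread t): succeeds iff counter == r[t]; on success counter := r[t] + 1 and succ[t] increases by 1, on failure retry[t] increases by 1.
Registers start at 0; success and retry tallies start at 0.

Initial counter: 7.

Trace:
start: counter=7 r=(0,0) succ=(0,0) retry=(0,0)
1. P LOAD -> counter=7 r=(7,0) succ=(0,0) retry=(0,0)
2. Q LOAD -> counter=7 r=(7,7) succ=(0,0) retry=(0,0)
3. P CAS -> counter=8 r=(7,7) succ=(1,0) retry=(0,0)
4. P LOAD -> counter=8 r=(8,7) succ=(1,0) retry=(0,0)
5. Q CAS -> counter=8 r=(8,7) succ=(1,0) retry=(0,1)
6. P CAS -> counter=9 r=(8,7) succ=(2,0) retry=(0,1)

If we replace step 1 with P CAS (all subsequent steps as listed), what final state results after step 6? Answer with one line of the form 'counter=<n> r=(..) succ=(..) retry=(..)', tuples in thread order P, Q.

(re-executing from step 1 with the substitution; state before step 1: counter=7 r=(0,0) succ=(0,0) retry=(0,0))
1. P CAS -> counter=7 r=(0,0) succ=(0,0) retry=(1,0)
2. Q LOAD -> counter=7 r=(0,7) succ=(0,0) retry=(1,0)
3. P CAS -> counter=7 r=(0,7) succ=(0,0) retry=(2,0)
4. P LOAD -> counter=7 r=(7,7) succ=(0,0) retry=(2,0)
5. Q CAS -> counter=8 r=(7,7) succ=(0,1) retry=(2,0)
6. P CAS -> counter=8 r=(7,7) succ=(0,1) retry=(3,0)

counter=8 r=(7,7) succ=(0,1) retry=(3,0)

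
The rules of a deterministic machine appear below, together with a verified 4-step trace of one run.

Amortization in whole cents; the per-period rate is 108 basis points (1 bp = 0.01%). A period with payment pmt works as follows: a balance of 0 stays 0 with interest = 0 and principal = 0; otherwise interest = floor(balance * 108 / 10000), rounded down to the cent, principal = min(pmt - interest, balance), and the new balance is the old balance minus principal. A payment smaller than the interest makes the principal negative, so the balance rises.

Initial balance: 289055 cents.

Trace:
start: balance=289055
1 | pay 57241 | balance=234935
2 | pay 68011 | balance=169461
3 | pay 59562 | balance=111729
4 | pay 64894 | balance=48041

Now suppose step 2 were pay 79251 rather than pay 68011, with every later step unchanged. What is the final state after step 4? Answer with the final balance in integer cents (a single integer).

36556

(re-executing from step 2 with the substitution; state before step 2: balance=234935)
2 | pay 79251 | balance=158221
3 | pay 59562 | balance=100367
4 | pay 64894 | balance=36556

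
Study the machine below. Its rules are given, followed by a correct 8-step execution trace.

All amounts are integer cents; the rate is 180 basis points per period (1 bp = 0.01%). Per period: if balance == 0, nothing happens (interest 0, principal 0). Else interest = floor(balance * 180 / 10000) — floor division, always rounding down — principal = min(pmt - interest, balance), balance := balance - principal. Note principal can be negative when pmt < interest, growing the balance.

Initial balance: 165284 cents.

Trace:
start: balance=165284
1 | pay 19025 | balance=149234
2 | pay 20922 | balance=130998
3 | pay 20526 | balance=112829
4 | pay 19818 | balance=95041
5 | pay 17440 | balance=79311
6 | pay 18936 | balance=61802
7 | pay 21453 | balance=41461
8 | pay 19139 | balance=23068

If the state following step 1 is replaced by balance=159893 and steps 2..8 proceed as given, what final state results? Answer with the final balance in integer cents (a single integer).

state after step 1 := balance=159893
2 | pay 20922 | balance=141849
3 | pay 20526 | balance=123876
4 | pay 19818 | balance=106287
5 | pay 17440 | balance=90760
6 | pay 18936 | balance=73457
7 | pay 21453 | balance=53326
8 | pay 19139 | balance=35146

35146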